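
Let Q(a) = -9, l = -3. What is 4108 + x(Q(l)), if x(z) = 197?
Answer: 4305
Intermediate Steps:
4108 + x(Q(l)) = 4108 + 197 = 4305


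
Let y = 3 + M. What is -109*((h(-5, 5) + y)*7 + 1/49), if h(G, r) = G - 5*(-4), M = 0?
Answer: -673075/49 ≈ -13736.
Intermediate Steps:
h(G, r) = 20 + G (h(G, r) = G + 20 = 20 + G)
y = 3 (y = 3 + 0 = 3)
-109*((h(-5, 5) + y)*7 + 1/49) = -109*(((20 - 5) + 3)*7 + 1/49) = -109*((15 + 3)*7 + 1/49) = -109*(18*7 + 1/49) = -109*(126 + 1/49) = -109*6175/49 = -673075/49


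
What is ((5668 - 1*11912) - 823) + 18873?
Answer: 11806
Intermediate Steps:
((5668 - 1*11912) - 823) + 18873 = ((5668 - 11912) - 823) + 18873 = (-6244 - 823) + 18873 = -7067 + 18873 = 11806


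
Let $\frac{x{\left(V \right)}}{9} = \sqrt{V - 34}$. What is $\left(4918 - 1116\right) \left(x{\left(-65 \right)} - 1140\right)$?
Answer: $-4334280 + 102654 i \sqrt{11} \approx -4.3343 \cdot 10^{6} + 3.4047 \cdot 10^{5} i$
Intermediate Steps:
$x{\left(V \right)} = 9 \sqrt{-34 + V}$ ($x{\left(V \right)} = 9 \sqrt{V - 34} = 9 \sqrt{-34 + V}$)
$\left(4918 - 1116\right) \left(x{\left(-65 \right)} - 1140\right) = \left(4918 - 1116\right) \left(9 \sqrt{-34 - 65} - 1140\right) = 3802 \left(9 \sqrt{-99} - 1140\right) = 3802 \left(9 \cdot 3 i \sqrt{11} - 1140\right) = 3802 \left(27 i \sqrt{11} - 1140\right) = 3802 \left(-1140 + 27 i \sqrt{11}\right) = -4334280 + 102654 i \sqrt{11}$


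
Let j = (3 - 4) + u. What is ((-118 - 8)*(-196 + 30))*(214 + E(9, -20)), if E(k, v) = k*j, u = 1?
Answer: 4476024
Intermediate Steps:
j = 0 (j = (3 - 4) + 1 = -1 + 1 = 0)
E(k, v) = 0 (E(k, v) = k*0 = 0)
((-118 - 8)*(-196 + 30))*(214 + E(9, -20)) = ((-118 - 8)*(-196 + 30))*(214 + 0) = -126*(-166)*214 = 20916*214 = 4476024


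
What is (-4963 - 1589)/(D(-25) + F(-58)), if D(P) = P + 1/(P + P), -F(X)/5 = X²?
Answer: 327600/842251 ≈ 0.38896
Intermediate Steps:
F(X) = -5*X²
D(P) = P + 1/(2*P)
(-4963 - 1589)/(D(-25) + F(-58)) = (-4963 - 1589)/((-25 + (½)/(-25)) - 5*(-58)²) = -6552/((-25 + (½)*(-1/25)) - 5*3364) = -6552/((-25 - 1/50) - 16820) = -6552/(-1251/50 - 16820) = -6552/(-842251/50) = -6552*(-50/842251) = 327600/842251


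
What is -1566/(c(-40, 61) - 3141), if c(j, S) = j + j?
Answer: 1566/3221 ≈ 0.48618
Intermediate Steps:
c(j, S) = 2*j
-1566/(c(-40, 61) - 3141) = -1566/(2*(-40) - 3141) = -1566/(-80 - 3141) = -1566/(-3221) = -1566*(-1/3221) = 1566/3221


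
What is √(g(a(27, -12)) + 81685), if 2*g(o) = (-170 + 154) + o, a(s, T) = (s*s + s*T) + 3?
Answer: √81881 ≈ 286.15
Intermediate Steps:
a(s, T) = 3 + s² + T*s (a(s, T) = (s² + T*s) + 3 = 3 + s² + T*s)
g(o) = -8 + o/2 (g(o) = ((-170 + 154) + o)/2 = (-16 + o)/2 = -8 + o/2)
√(g(a(27, -12)) + 81685) = √((-8 + (3 + 27² - 12*27)/2) + 81685) = √((-8 + (3 + 729 - 324)/2) + 81685) = √((-8 + (½)*408) + 81685) = √((-8 + 204) + 81685) = √(196 + 81685) = √81881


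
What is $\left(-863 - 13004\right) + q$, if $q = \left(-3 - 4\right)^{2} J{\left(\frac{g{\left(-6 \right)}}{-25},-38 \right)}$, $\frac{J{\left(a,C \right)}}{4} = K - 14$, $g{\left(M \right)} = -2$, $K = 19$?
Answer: $-12887$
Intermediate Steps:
$J{\left(a,C \right)} = 20$ ($J{\left(a,C \right)} = 4 \left(19 - 14\right) = 4 \cdot 5 = 20$)
$q = 980$ ($q = \left(-3 - 4\right)^{2} \cdot 20 = \left(-7\right)^{2} \cdot 20 = 49 \cdot 20 = 980$)
$\left(-863 - 13004\right) + q = \left(-863 - 13004\right) + 980 = -13867 + 980 = -12887$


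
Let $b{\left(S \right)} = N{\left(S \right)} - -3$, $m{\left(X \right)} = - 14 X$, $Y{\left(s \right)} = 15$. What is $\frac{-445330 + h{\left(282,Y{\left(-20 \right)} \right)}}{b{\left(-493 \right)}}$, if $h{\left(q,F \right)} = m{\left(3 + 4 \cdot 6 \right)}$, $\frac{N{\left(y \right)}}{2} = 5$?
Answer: $- \frac{445708}{13} \approx -34285.0$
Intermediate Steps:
$N{\left(y \right)} = 10$ ($N{\left(y \right)} = 2 \cdot 5 = 10$)
$b{\left(S \right)} = 13$ ($b{\left(S \right)} = 10 - -3 = 10 + 3 = 13$)
$h{\left(q,F \right)} = -378$ ($h{\left(q,F \right)} = - 14 \left(3 + 4 \cdot 6\right) = - 14 \left(3 + 24\right) = \left(-14\right) 27 = -378$)
$\frac{-445330 + h{\left(282,Y{\left(-20 \right)} \right)}}{b{\left(-493 \right)}} = \frac{-445330 - 378}{13} = \left(-445708\right) \frac{1}{13} = - \frac{445708}{13}$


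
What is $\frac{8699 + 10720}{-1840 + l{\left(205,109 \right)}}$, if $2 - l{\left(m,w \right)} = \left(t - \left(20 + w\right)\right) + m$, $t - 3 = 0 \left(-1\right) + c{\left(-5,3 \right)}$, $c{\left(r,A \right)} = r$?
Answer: $- \frac{19419}{1912} \approx -10.156$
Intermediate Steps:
$t = -2$ ($t = 3 + \left(0 \left(-1\right) - 5\right) = 3 + \left(0 - 5\right) = 3 - 5 = -2$)
$l{\left(m,w \right)} = 24 + w - m$ ($l{\left(m,w \right)} = 2 - \left(\left(-2 - \left(20 + w\right)\right) + m\right) = 2 - \left(\left(-22 - w\right) + m\right) = 2 - \left(-22 + m - w\right) = 2 + \left(22 + w - m\right) = 24 + w - m$)
$\frac{8699 + 10720}{-1840 + l{\left(205,109 \right)}} = \frac{8699 + 10720}{-1840 + \left(24 + 109 - 205\right)} = \frac{19419}{-1840 + \left(24 + 109 - 205\right)} = \frac{19419}{-1840 - 72} = \frac{19419}{-1912} = 19419 \left(- \frac{1}{1912}\right) = - \frac{19419}{1912}$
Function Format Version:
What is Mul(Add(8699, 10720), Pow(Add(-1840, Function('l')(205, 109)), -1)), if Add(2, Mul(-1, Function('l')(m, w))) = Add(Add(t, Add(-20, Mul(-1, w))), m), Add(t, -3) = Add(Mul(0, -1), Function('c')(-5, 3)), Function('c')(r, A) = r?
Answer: Rational(-19419, 1912) ≈ -10.156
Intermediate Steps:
t = -2 (t = Add(3, Add(Mul(0, -1), -5)) = Add(3, Add(0, -5)) = Add(3, -5) = -2)
Function('l')(m, w) = Add(24, w, Mul(-1, m)) (Function('l')(m, w) = Add(2, Mul(-1, Add(Add(-2, Add(-20, Mul(-1, w))), m))) = Add(2, Mul(-1, Add(Add(-22, Mul(-1, w)), m))) = Add(2, Mul(-1, Add(-22, m, Mul(-1, w)))) = Add(2, Add(22, w, Mul(-1, m))) = Add(24, w, Mul(-1, m)))
Mul(Add(8699, 10720), Pow(Add(-1840, Function('l')(205, 109)), -1)) = Mul(Add(8699, 10720), Pow(Add(-1840, Add(24, 109, Mul(-1, 205))), -1)) = Mul(19419, Pow(Add(-1840, Add(24, 109, -205)), -1)) = Mul(19419, Pow(Add(-1840, -72), -1)) = Mul(19419, Pow(-1912, -1)) = Mul(19419, Rational(-1, 1912)) = Rational(-19419, 1912)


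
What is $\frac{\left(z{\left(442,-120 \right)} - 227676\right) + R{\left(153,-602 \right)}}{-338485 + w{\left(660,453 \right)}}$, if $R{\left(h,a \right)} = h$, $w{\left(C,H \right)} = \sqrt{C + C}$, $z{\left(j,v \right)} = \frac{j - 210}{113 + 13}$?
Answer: $\frac{138622498943}{206229769029} + \frac{28667666 \sqrt{330}}{7218041916015} \approx 0.67225$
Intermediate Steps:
$z{\left(j,v \right)} = - \frac{5}{3} + \frac{j}{126}$ ($z{\left(j,v \right)} = \frac{-210 + j}{126} = \left(-210 + j\right) \frac{1}{126} = - \frac{5}{3} + \frac{j}{126}$)
$w{\left(C,H \right)} = \sqrt{2} \sqrt{C}$ ($w{\left(C,H \right)} = \sqrt{2 C} = \sqrt{2} \sqrt{C}$)
$\frac{\left(z{\left(442,-120 \right)} - 227676\right) + R{\left(153,-602 \right)}}{-338485 + w{\left(660,453 \right)}} = \frac{\left(\left(- \frac{5}{3} + \frac{1}{126} \cdot 442\right) - 227676\right) + 153}{-338485 + \sqrt{2} \sqrt{660}} = \frac{\left(\left(- \frac{5}{3} + \frac{221}{63}\right) - 227676\right) + 153}{-338485 + \sqrt{2} \cdot 2 \sqrt{165}} = \frac{\left(\frac{116}{63} - 227676\right) + 153}{-338485 + 2 \sqrt{330}} = \frac{- \frac{14343472}{63} + 153}{-338485 + 2 \sqrt{330}} = - \frac{14333833}{63 \left(-338485 + 2 \sqrt{330}\right)}$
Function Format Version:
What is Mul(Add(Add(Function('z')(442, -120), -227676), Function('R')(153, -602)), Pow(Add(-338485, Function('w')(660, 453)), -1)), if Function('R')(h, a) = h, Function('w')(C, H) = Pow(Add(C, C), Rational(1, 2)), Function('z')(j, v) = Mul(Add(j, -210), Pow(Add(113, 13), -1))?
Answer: Add(Rational(138622498943, 206229769029), Mul(Rational(28667666, 7218041916015), Pow(330, Rational(1, 2)))) ≈ 0.67225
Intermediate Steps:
Function('z')(j, v) = Add(Rational(-5, 3), Mul(Rational(1, 126), j)) (Function('z')(j, v) = Mul(Add(-210, j), Pow(126, -1)) = Mul(Add(-210, j), Rational(1, 126)) = Add(Rational(-5, 3), Mul(Rational(1, 126), j)))
Function('w')(C, H) = Mul(Pow(2, Rational(1, 2)), Pow(C, Rational(1, 2))) (Function('w')(C, H) = Pow(Mul(2, C), Rational(1, 2)) = Mul(Pow(2, Rational(1, 2)), Pow(C, Rational(1, 2))))
Mul(Add(Add(Function('z')(442, -120), -227676), Function('R')(153, -602)), Pow(Add(-338485, Function('w')(660, 453)), -1)) = Mul(Add(Add(Add(Rational(-5, 3), Mul(Rational(1, 126), 442)), -227676), 153), Pow(Add(-338485, Mul(Pow(2, Rational(1, 2)), Pow(660, Rational(1, 2)))), -1)) = Mul(Add(Add(Add(Rational(-5, 3), Rational(221, 63)), -227676), 153), Pow(Add(-338485, Mul(Pow(2, Rational(1, 2)), Mul(2, Pow(165, Rational(1, 2))))), -1)) = Mul(Add(Add(Rational(116, 63), -227676), 153), Pow(Add(-338485, Mul(2, Pow(330, Rational(1, 2)))), -1)) = Mul(Add(Rational(-14343472, 63), 153), Pow(Add(-338485, Mul(2, Pow(330, Rational(1, 2)))), -1)) = Mul(Rational(-14333833, 63), Pow(Add(-338485, Mul(2, Pow(330, Rational(1, 2)))), -1))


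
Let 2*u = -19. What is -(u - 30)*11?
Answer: 869/2 ≈ 434.50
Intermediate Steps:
u = -19/2 (u = (½)*(-19) = -19/2 ≈ -9.5000)
-(u - 30)*11 = -(-19/2 - 30)*11 = -(-79)*11/2 = -1*(-869/2) = 869/2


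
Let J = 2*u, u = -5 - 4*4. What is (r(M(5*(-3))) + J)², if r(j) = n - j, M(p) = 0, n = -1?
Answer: 1849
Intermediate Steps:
u = -21 (u = -5 - 16 = -21)
r(j) = -1 - j
J = -42 (J = 2*(-21) = -42)
(r(M(5*(-3))) + J)² = ((-1 - 1*0) - 42)² = ((-1 + 0) - 42)² = (-1 - 42)² = (-43)² = 1849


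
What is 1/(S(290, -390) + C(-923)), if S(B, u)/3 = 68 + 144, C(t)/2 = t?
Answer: -1/1210 ≈ -0.00082645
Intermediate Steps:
C(t) = 2*t
S(B, u) = 636 (S(B, u) = 3*(68 + 144) = 3*212 = 636)
1/(S(290, -390) + C(-923)) = 1/(636 + 2*(-923)) = 1/(636 - 1846) = 1/(-1210) = -1/1210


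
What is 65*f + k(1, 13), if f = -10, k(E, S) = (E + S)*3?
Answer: -608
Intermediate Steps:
k(E, S) = 3*E + 3*S
65*f + k(1, 13) = 65*(-10) + (3*1 + 3*13) = -650 + (3 + 39) = -650 + 42 = -608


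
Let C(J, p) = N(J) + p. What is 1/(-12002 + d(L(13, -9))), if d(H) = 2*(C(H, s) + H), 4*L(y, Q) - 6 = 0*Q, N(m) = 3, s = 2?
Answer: -1/11989 ≈ -8.3410e-5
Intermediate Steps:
C(J, p) = 3 + p
L(y, Q) = 3/2 (L(y, Q) = 3/2 + (0*Q)/4 = 3/2 + (¼)*0 = 3/2 + 0 = 3/2)
d(H) = 10 + 2*H (d(H) = 2*((3 + 2) + H) = 2*(5 + H) = 10 + 2*H)
1/(-12002 + d(L(13, -9))) = 1/(-12002 + (10 + 2*(3/2))) = 1/(-12002 + (10 + 3)) = 1/(-12002 + 13) = 1/(-11989) = -1/11989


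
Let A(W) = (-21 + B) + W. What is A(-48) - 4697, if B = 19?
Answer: -4747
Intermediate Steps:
A(W) = -2 + W (A(W) = (-21 + 19) + W = -2 + W)
A(-48) - 4697 = (-2 - 48) - 4697 = -50 - 4697 = -4747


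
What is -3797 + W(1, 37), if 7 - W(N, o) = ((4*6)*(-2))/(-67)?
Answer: -253978/67 ≈ -3790.7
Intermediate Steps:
W(N, o) = 421/67 (W(N, o) = 7 - (4*6)*(-2)/(-67) = 7 - 24*(-2)*(-1)/67 = 7 - (-48)*(-1)/67 = 7 - 1*48/67 = 7 - 48/67 = 421/67)
-3797 + W(1, 37) = -3797 + 421/67 = -253978/67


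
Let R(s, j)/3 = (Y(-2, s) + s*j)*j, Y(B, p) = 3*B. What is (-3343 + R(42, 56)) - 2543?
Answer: 388242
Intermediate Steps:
R(s, j) = 3*j*(-6 + j*s) (R(s, j) = 3*((3*(-2) + s*j)*j) = 3*((-6 + j*s)*j) = 3*(j*(-6 + j*s)) = 3*j*(-6 + j*s))
(-3343 + R(42, 56)) - 2543 = (-3343 + 3*56*(-6 + 56*42)) - 2543 = (-3343 + 3*56*(-6 + 2352)) - 2543 = (-3343 + 3*56*2346) - 2543 = (-3343 + 394128) - 2543 = 390785 - 2543 = 388242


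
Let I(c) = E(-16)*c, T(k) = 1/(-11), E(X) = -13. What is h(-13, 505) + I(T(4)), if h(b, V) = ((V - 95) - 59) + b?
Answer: 3731/11 ≈ 339.18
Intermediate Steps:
T(k) = -1/11
h(b, V) = -154 + V + b (h(b, V) = ((-95 + V) - 59) + b = (-154 + V) + b = -154 + V + b)
I(c) = -13*c
h(-13, 505) + I(T(4)) = (-154 + 505 - 13) - 13*(-1/11) = 338 + 13/11 = 3731/11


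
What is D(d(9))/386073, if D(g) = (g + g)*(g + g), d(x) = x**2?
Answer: 972/14299 ≈ 0.067977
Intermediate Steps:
D(g) = 4*g**2 (D(g) = (2*g)*(2*g) = 4*g**2)
D(d(9))/386073 = (4*(9**2)**2)/386073 = (4*81**2)*(1/386073) = (4*6561)*(1/386073) = 26244*(1/386073) = 972/14299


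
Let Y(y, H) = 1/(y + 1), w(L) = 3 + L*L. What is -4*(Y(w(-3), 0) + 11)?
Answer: -576/13 ≈ -44.308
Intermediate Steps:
w(L) = 3 + L**2
Y(y, H) = 1/(1 + y)
-4*(Y(w(-3), 0) + 11) = -4*(1/(1 + (3 + (-3)**2)) + 11) = -4*(1/(1 + (3 + 9)) + 11) = -4*(1/(1 + 12) + 11) = -4*(1/13 + 11) = -4*144/13 = -576/13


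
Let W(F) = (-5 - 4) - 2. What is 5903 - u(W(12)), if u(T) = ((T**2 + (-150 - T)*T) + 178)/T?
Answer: 66761/11 ≈ 6069.2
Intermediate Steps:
W(F) = -11 (W(F) = -9 - 2 = -11)
u(T) = (178 + T**2 + T*(-150 - T))/T (u(T) = ((T**2 + T*(-150 - T)) + 178)/T = (178 + T**2 + T*(-150 - T))/T)
5903 - u(W(12)) = 5903 - (-150 + 178/(-11)) = 5903 - (-150 + 178*(-1/11)) = 5903 - (-150 - 178/11) = 5903 - 1*(-1828/11) = 5903 + 1828/11 = 66761/11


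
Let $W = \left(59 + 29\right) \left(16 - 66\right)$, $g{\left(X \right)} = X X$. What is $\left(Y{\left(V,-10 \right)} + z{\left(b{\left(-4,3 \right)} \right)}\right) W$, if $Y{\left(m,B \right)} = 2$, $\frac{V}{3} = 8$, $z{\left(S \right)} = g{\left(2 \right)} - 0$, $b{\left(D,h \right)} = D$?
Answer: $-26400$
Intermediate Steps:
$g{\left(X \right)} = X^{2}$
$z{\left(S \right)} = 4$ ($z{\left(S \right)} = 2^{2} - 0 = 4 + 0 = 4$)
$V = 24$ ($V = 3 \cdot 8 = 24$)
$W = -4400$ ($W = 88 \left(-50\right) = -4400$)
$\left(Y{\left(V,-10 \right)} + z{\left(b{\left(-4,3 \right)} \right)}\right) W = \left(2 + 4\right) \left(-4400\right) = 6 \left(-4400\right) = -26400$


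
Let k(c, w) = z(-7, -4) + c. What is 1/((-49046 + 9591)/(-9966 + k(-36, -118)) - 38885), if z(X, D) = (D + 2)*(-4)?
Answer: -9994/388577235 ≈ -2.5719e-5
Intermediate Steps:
z(X, D) = -8 - 4*D (z(X, D) = (2 + D)*(-4) = -8 - 4*D)
k(c, w) = 8 + c (k(c, w) = (-8 - 4*(-4)) + c = (-8 + 16) + c = 8 + c)
1/((-49046 + 9591)/(-9966 + k(-36, -118)) - 38885) = 1/((-49046 + 9591)/(-9966 + (8 - 36)) - 38885) = 1/(-39455/(-9966 - 28) - 38885) = 1/(-39455/(-9994) - 38885) = 1/(-39455*(-1/9994) - 38885) = 1/(39455/9994 - 38885) = 1/(-388577235/9994) = -9994/388577235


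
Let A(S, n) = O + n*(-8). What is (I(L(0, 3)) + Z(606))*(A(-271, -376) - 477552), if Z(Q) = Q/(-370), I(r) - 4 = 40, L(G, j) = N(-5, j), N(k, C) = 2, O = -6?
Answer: -743809670/37 ≈ -2.0103e+7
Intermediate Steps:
A(S, n) = -6 - 8*n (A(S, n) = -6 + n*(-8) = -6 - 8*n)
L(G, j) = 2
I(r) = 44 (I(r) = 4 + 40 = 44)
Z(Q) = -Q/370 (Z(Q) = Q*(-1/370) = -Q/370)
(I(L(0, 3)) + Z(606))*(A(-271, -376) - 477552) = (44 - 1/370*606)*((-6 - 8*(-376)) - 477552) = (44 - 303/185)*((-6 + 3008) - 477552) = 7837*(3002 - 477552)/185 = (7837/185)*(-474550) = -743809670/37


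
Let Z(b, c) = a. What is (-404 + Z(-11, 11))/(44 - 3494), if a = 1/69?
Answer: 1115/9522 ≈ 0.11710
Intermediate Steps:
a = 1/69 ≈ 0.014493
Z(b, c) = 1/69
(-404 + Z(-11, 11))/(44 - 3494) = (-404 + 1/69)/(44 - 3494) = -27875/69/(-3450) = -27875/69*(-1/3450) = 1115/9522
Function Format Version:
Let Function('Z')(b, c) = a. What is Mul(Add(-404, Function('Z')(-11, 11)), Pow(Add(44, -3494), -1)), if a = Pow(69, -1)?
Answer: Rational(1115, 9522) ≈ 0.11710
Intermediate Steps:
a = Rational(1, 69) ≈ 0.014493
Function('Z')(b, c) = Rational(1, 69)
Mul(Add(-404, Function('Z')(-11, 11)), Pow(Add(44, -3494), -1)) = Mul(Add(-404, Rational(1, 69)), Pow(Add(44, -3494), -1)) = Mul(Rational(-27875, 69), Pow(-3450, -1)) = Mul(Rational(-27875, 69), Rational(-1, 3450)) = Rational(1115, 9522)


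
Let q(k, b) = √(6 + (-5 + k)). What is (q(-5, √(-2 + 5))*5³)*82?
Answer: 20500*I ≈ 20500.0*I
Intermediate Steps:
q(k, b) = √(1 + k)
(q(-5, √(-2 + 5))*5³)*82 = (√(1 - 5)*5³)*82 = (√(-4)*125)*82 = ((2*I)*125)*82 = (250*I)*82 = 20500*I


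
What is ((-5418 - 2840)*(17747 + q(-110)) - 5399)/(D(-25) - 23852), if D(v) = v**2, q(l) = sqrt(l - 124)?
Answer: 146560125/23227 + 24774*I*sqrt(26)/23227 ≈ 6309.9 + 5.4386*I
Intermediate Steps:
q(l) = sqrt(-124 + l)
((-5418 - 2840)*(17747 + q(-110)) - 5399)/(D(-25) - 23852) = ((-5418 - 2840)*(17747 + sqrt(-124 - 110)) - 5399)/((-25)**2 - 23852) = (-8258*(17747 + sqrt(-234)) - 5399)/(625 - 23852) = (-8258*(17747 + 3*I*sqrt(26)) - 5399)/(-23227) = ((-146554726 - 24774*I*sqrt(26)) - 5399)*(-1/23227) = (-146560125 - 24774*I*sqrt(26))*(-1/23227) = 146560125/23227 + 24774*I*sqrt(26)/23227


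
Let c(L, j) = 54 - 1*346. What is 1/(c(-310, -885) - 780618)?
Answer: -1/780910 ≈ -1.2806e-6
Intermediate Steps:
c(L, j) = -292 (c(L, j) = 54 - 346 = -292)
1/(c(-310, -885) - 780618) = 1/(-292 - 780618) = 1/(-780910) = -1/780910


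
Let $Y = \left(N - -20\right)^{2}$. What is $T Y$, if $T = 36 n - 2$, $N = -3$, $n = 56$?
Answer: $582046$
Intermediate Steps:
$T = 2014$ ($T = 36 \cdot 56 - 2 = 2016 - 2 = 2014$)
$Y = 289$ ($Y = \left(-3 - -20\right)^{2} = \left(-3 + 20\right)^{2} = 17^{2} = 289$)
$T Y = 2014 \cdot 289 = 582046$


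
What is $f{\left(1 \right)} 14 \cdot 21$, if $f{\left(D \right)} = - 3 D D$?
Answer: $-882$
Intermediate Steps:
$f{\left(D \right)} = - 3 D^{2}$
$f{\left(1 \right)} 14 \cdot 21 = - 3 \cdot 1^{2} \cdot 14 \cdot 21 = \left(-3\right) 1 \cdot 14 \cdot 21 = \left(-3\right) 14 \cdot 21 = \left(-42\right) 21 = -882$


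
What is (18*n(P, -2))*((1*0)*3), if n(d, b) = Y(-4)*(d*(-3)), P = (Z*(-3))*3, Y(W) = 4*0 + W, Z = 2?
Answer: 0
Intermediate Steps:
Y(W) = W (Y(W) = 0 + W = W)
P = -18 (P = (2*(-3))*3 = -6*3 = -18)
n(d, b) = 12*d (n(d, b) = -4*d*(-3) = -(-12)*d = 12*d)
(18*n(P, -2))*((1*0)*3) = (18*(12*(-18)))*((1*0)*3) = (18*(-216))*(0*3) = -3888*0 = 0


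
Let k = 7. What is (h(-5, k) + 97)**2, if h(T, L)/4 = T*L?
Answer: 1849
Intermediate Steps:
h(T, L) = 4*L*T (h(T, L) = 4*(T*L) = 4*(L*T) = 4*L*T)
(h(-5, k) + 97)**2 = (4*7*(-5) + 97)**2 = (-140 + 97)**2 = (-43)**2 = 1849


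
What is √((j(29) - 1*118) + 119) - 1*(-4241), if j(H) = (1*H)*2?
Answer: 4241 + √59 ≈ 4248.7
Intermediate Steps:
j(H) = 2*H (j(H) = H*2 = 2*H)
√((j(29) - 1*118) + 119) - 1*(-4241) = √((2*29 - 1*118) + 119) - 1*(-4241) = √((58 - 118) + 119) + 4241 = √(-60 + 119) + 4241 = √59 + 4241 = 4241 + √59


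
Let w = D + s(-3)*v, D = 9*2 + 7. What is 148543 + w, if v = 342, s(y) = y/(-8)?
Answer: 594785/4 ≈ 1.4870e+5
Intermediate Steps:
D = 25 (D = 18 + 7 = 25)
s(y) = -y/8 (s(y) = y*(-1/8) = -y/8)
w = 613/4 (w = 25 - 1/8*(-3)*342 = 25 + (3/8)*342 = 25 + 513/4 = 613/4 ≈ 153.25)
148543 + w = 148543 + 613/4 = 594785/4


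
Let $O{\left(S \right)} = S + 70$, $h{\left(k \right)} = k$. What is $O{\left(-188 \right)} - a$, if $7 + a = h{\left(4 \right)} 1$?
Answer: $-115$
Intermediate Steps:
$O{\left(S \right)} = 70 + S$
$a = -3$ ($a = -7 + 4 \cdot 1 = -7 + 4 = -3$)
$O{\left(-188 \right)} - a = \left(70 - 188\right) - -3 = -118 + 3 = -115$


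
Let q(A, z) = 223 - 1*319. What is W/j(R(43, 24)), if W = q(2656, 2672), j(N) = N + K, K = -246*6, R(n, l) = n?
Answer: 96/1433 ≈ 0.066992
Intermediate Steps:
q(A, z) = -96 (q(A, z) = 223 - 319 = -96)
K = -1476
j(N) = -1476 + N (j(N) = N - 1476 = -1476 + N)
W = -96
W/j(R(43, 24)) = -96/(-1476 + 43) = -96/(-1433) = -96*(-1/1433) = 96/1433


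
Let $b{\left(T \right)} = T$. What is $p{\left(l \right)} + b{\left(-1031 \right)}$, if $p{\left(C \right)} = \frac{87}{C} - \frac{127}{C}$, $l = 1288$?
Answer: $- \frac{165996}{161} \approx -1031.0$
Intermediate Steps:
$p{\left(C \right)} = - \frac{40}{C}$
$p{\left(l \right)} + b{\left(-1031 \right)} = - \frac{40}{1288} - 1031 = \left(-40\right) \frac{1}{1288} - 1031 = - \frac{5}{161} - 1031 = - \frac{165996}{161}$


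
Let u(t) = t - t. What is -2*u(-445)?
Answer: 0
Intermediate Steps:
u(t) = 0
-2*u(-445) = -2*0 = 0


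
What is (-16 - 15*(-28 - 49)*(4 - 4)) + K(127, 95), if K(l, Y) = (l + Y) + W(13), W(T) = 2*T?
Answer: 232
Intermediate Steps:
K(l, Y) = 26 + Y + l (K(l, Y) = (l + Y) + 2*13 = (Y + l) + 26 = 26 + Y + l)
(-16 - 15*(-28 - 49)*(4 - 4)) + K(127, 95) = (-16 - 15*(-28 - 49)*(4 - 4)) + (26 + 95 + 127) = (-16 - (-1155)*0) + 248 = (-16 - 15*0) + 248 = (-16 + 0) + 248 = -16 + 248 = 232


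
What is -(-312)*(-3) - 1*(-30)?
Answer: -906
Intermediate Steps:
-(-312)*(-3) - 1*(-30) = -39*24 + 30 = -936 + 30 = -906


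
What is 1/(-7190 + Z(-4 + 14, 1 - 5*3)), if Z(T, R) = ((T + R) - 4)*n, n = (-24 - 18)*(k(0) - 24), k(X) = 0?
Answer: -1/15254 ≈ -6.5557e-5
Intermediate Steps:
n = 1008 (n = (-24 - 18)*(0 - 24) = -42*(-24) = 1008)
Z(T, R) = -4032 + 1008*R + 1008*T (Z(T, R) = ((T + R) - 4)*1008 = ((R + T) - 4)*1008 = (-4 + R + T)*1008 = -4032 + 1008*R + 1008*T)
1/(-7190 + Z(-4 + 14, 1 - 5*3)) = 1/(-7190 + (-4032 + 1008*(1 - 5*3) + 1008*(-4 + 14))) = 1/(-7190 + (-4032 + 1008*(1 - 15) + 1008*10)) = 1/(-7190 + (-4032 + 1008*(-14) + 10080)) = 1/(-7190 + (-4032 - 14112 + 10080)) = 1/(-7190 - 8064) = 1/(-15254) = -1/15254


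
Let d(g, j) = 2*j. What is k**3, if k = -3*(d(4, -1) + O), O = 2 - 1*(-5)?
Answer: -3375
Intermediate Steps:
O = 7 (O = 2 + 5 = 7)
k = -15 (k = -3*(2*(-1) + 7) = -3*(-2 + 7) = -3*5 = -15)
k**3 = (-15)**3 = -3375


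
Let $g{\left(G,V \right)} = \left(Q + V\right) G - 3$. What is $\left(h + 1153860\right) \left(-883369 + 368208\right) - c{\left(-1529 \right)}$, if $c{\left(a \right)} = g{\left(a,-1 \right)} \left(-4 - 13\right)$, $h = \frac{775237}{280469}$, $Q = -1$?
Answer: $- \frac{166717797516425382}{280469} \approx -5.9443 \cdot 10^{11}$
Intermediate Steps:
$h = \frac{775237}{280469}$ ($h = 775237 \cdot \frac{1}{280469} = \frac{775237}{280469} \approx 2.7641$)
$g{\left(G,V \right)} = -3 + G \left(-1 + V\right)$ ($g{\left(G,V \right)} = \left(-1 + V\right) G - 3 = G \left(-1 + V\right) - 3 = -3 + G \left(-1 + V\right)$)
$c{\left(a \right)} = 51 + 34 a$ ($c{\left(a \right)} = \left(-3 - a + a \left(-1\right)\right) \left(-4 - 13\right) = \left(-3 - a - a\right) \left(-17\right) = \left(-3 - 2 a\right) \left(-17\right) = 51 + 34 a$)
$\left(h + 1153860\right) \left(-883369 + 368208\right) - c{\left(-1529 \right)} = \left(\frac{775237}{280469} + 1153860\right) \left(-883369 + 368208\right) - \left(51 + 34 \left(-1529\right)\right) = \frac{323622735577}{280469} \left(-515161\right) - \left(51 - 51986\right) = - \frac{166717812082582897}{280469} - -51935 = - \frac{166717812082582897}{280469} + 51935 = - \frac{166717797516425382}{280469}$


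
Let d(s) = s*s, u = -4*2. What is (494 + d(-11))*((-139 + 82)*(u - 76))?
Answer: 2944620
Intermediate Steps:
u = -8
d(s) = s**2
(494 + d(-11))*((-139 + 82)*(u - 76)) = (494 + (-11)**2)*((-139 + 82)*(-8 - 76)) = (494 + 121)*(-57*(-84)) = 615*4788 = 2944620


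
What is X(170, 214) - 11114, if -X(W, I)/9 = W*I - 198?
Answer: -336752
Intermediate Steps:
X(W, I) = 1782 - 9*I*W (X(W, I) = -9*(W*I - 198) = -9*(I*W - 198) = -9*(-198 + I*W) = 1782 - 9*I*W)
X(170, 214) - 11114 = (1782 - 9*214*170) - 11114 = (1782 - 327420) - 11114 = -325638 - 11114 = -336752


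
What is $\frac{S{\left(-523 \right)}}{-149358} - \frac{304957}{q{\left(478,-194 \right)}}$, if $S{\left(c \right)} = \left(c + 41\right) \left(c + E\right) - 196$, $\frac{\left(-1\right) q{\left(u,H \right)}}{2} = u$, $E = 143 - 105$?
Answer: $\frac{686734407}{2163428} \approx 317.43$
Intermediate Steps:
$E = 38$
$q{\left(u,H \right)} = - 2 u$
$S{\left(c \right)} = -196 + \left(38 + c\right) \left(41 + c\right)$ ($S{\left(c \right)} = \left(c + 41\right) \left(c + 38\right) - 196 = \left(41 + c\right) \left(38 + c\right) - 196 = \left(38 + c\right) \left(41 + c\right) - 196 = -196 + \left(38 + c\right) \left(41 + c\right)$)
$\frac{S{\left(-523 \right)}}{-149358} - \frac{304957}{q{\left(478,-194 \right)}} = \frac{1362 + \left(-523\right)^{2} + 79 \left(-523\right)}{-149358} - \frac{304957}{\left(-2\right) 478} = \left(1362 + 273529 - 41317\right) \left(- \frac{1}{149358}\right) - \frac{304957}{-956} = 233574 \left(- \frac{1}{149358}\right) - - \frac{304957}{956} = - \frac{3539}{2263} + \frac{304957}{956} = \frac{686734407}{2163428}$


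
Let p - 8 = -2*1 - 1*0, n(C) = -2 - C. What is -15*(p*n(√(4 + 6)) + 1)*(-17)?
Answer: -2805 - 1530*√10 ≈ -7643.3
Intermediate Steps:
p = 6 (p = 8 + (-2*1 - 1*0) = 8 + (-2 + 0) = 8 - 2 = 6)
-15*(p*n(√(4 + 6)) + 1)*(-17) = -15*(6*(-2 - √(4 + 6)) + 1)*(-17) = -15*(6*(-2 - √10) + 1)*(-17) = -15*((-12 - 6*√10) + 1)*(-17) = -15*(-11 - 6*√10)*(-17) = (165 + 90*√10)*(-17) = -2805 - 1530*√10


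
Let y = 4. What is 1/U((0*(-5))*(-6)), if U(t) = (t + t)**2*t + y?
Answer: 1/4 ≈ 0.25000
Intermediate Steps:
U(t) = 4 + 4*t**3 (U(t) = (t + t)**2*t + 4 = (2*t)**2*t + 4 = (4*t**2)*t + 4 = 4*t**3 + 4 = 4 + 4*t**3)
1/U((0*(-5))*(-6)) = 1/(4 + 4*((0*(-5))*(-6))**3) = 1/(4 + 4*(0*(-6))**3) = 1/(4 + 4*0**3) = 1/(4 + 4*0) = 1/(4 + 0) = 1/4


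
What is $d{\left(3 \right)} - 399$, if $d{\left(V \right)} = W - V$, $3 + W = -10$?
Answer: $-415$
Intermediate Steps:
$W = -13$ ($W = -3 - 10 = -13$)
$d{\left(V \right)} = -13 - V$
$d{\left(3 \right)} - 399 = \left(-13 - 3\right) - 399 = -16 - 399 = -415$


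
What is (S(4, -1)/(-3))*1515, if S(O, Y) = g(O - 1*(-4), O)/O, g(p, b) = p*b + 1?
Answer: -16665/4 ≈ -4166.3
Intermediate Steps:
g(p, b) = 1 + b*p (g(p, b) = b*p + 1 = 1 + b*p)
S(O, Y) = (1 + O*(4 + O))/O (S(O, Y) = (1 + O*(O - 1*(-4)))/O = (1 + O*(O + 4))/O = (1 + O*(4 + O))/O)
(S(4, -1)/(-3))*1515 = ((4 + 4 + 1/4)/(-3))*1515 = ((4 + 4 + ¼)*(-⅓))*1515 = ((33/4)*(-⅓))*1515 = -11/4*1515 = -16665/4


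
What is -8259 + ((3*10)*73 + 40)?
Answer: -6029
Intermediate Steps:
-8259 + ((3*10)*73 + 40) = -8259 + (30*73 + 40) = -8259 + (2190 + 40) = -8259 + 2230 = -6029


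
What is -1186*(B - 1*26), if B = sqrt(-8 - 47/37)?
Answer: 30836 - 8302*I*sqrt(259)/37 ≈ 30836.0 - 3611.0*I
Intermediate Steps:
B = 7*I*sqrt(259)/37 (B = sqrt(-8 - 47*1/37) = sqrt(-8 - 47/37) = sqrt(-343/37) = 7*I*sqrt(259)/37 ≈ 3.0447*I)
-1186*(B - 1*26) = -1186*(7*I*sqrt(259)/37 - 1*26) = -1186*(7*I*sqrt(259)/37 - 26) = -1186*(-26 + 7*I*sqrt(259)/37) = 30836 - 8302*I*sqrt(259)/37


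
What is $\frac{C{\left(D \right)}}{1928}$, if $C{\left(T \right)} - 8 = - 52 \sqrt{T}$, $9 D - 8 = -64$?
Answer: $\frac{1}{241} - \frac{13 i \sqrt{14}}{723} \approx 0.0041494 - 0.067277 i$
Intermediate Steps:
$D = - \frac{56}{9}$ ($D = \frac{8}{9} + \frac{1}{9} \left(-64\right) = \frac{8}{9} - \frac{64}{9} = - \frac{56}{9} \approx -6.2222$)
$C{\left(T \right)} = 8 - 52 \sqrt{T}$
$\frac{C{\left(D \right)}}{1928} = \frac{8 - 52 \sqrt{- \frac{56}{9}}}{1928} = \left(8 - 52 \frac{2 i \sqrt{14}}{3}\right) \frac{1}{1928} = \left(8 - \frac{104 i \sqrt{14}}{3}\right) \frac{1}{1928} = \frac{1}{241} - \frac{13 i \sqrt{14}}{723}$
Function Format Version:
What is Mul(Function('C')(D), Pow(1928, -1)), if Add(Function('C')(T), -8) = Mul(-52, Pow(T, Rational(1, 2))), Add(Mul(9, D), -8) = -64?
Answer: Add(Rational(1, 241), Mul(Rational(-13, 723), I, Pow(14, Rational(1, 2)))) ≈ Add(0.0041494, Mul(-0.067277, I))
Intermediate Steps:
D = Rational(-56, 9) (D = Add(Rational(8, 9), Mul(Rational(1, 9), -64)) = Add(Rational(8, 9), Rational(-64, 9)) = Rational(-56, 9) ≈ -6.2222)
Function('C')(T) = Add(8, Mul(-52, Pow(T, Rational(1, 2))))
Mul(Function('C')(D), Pow(1928, -1)) = Mul(Add(8, Mul(-52, Pow(Rational(-56, 9), Rational(1, 2)))), Pow(1928, -1)) = Mul(Add(8, Mul(-52, Mul(Rational(2, 3), I, Pow(14, Rational(1, 2))))), Rational(1, 1928)) = Mul(Add(8, Mul(Rational(-104, 3), I, Pow(14, Rational(1, 2)))), Rational(1, 1928)) = Add(Rational(1, 241), Mul(Rational(-13, 723), I, Pow(14, Rational(1, 2))))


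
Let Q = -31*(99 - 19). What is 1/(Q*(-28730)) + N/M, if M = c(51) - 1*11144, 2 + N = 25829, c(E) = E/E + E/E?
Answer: -306697344943/132311992800 ≈ -2.3180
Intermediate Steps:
c(E) = 2 (c(E) = 1 + 1 = 2)
Q = -2480 (Q = -31*80 = -2480)
N = 25827 (N = -2 + 25829 = 25827)
M = -11142 (M = 2 - 1*11144 = 2 - 11144 = -11142)
1/(Q*(-28730)) + N/M = 1/(-2480*(-28730)) + 25827/(-11142) = -1/2480*(-1/28730) + 25827*(-1/11142) = 1/71250400 - 8609/3714 = -306697344943/132311992800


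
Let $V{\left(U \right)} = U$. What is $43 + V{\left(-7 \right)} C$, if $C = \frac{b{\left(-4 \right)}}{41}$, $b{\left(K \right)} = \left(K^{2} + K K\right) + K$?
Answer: $\frac{1567}{41} \approx 38.219$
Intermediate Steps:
$b{\left(K \right)} = K + 2 K^{2}$ ($b{\left(K \right)} = \left(K^{2} + K^{2}\right) + K = 2 K^{2} + K = K + 2 K^{2}$)
$C = \frac{28}{41}$ ($C = \frac{\left(-4\right) \left(1 + 2 \left(-4\right)\right)}{41} = - 4 \left(1 - 8\right) \frac{1}{41} = \left(-4\right) \left(-7\right) \frac{1}{41} = 28 \cdot \frac{1}{41} = \frac{28}{41} \approx 0.68293$)
$43 + V{\left(-7 \right)} C = 43 - \frac{196}{41} = \frac{1567}{41}$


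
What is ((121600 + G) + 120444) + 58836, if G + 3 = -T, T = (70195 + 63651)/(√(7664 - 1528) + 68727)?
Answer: 1421151535948619/4723394393 + 267692*√1534/4723394393 ≈ 3.0088e+5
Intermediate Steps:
T = 133846/(68727 + 2*√1534) (T = 133846/(√6136 + 68727) = 133846/(2*√1534 + 68727) = 133846/(68727 + 2*√1534) ≈ 1.9453)
G = -23369017221/4723394393 + 267692*√1534/4723394393 (G = -3 - (9198834042/4723394393 - 267692*√1534/4723394393) = -3 + (-9198834042/4723394393 + 267692*√1534/4723394393) = -23369017221/4723394393 + 267692*√1534/4723394393 ≈ -4.9453)
((121600 + G) + 120444) + 58836 = ((121600 + (-23369017221/4723394393 + 267692*√1534/4723394393)) + 120444) + 58836 = ((574341389171579/4723394393 + 267692*√1534/4723394393) + 120444) + 58836 = (1143245903442071/4723394393 + 267692*√1534/4723394393) + 58836 = 1421151535948619/4723394393 + 267692*√1534/4723394393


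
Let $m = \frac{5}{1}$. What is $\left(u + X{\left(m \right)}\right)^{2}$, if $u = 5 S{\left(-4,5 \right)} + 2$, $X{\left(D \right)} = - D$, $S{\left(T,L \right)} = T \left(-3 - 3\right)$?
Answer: $13689$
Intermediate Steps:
$S{\left(T,L \right)} = - 6 T$ ($S{\left(T,L \right)} = T \left(-6\right) = - 6 T$)
$m = 5$ ($m = 5 \cdot 1 = 5$)
$u = 122$ ($u = 5 \left(\left(-6\right) \left(-4\right)\right) + 2 = 5 \cdot 24 + 2 = 120 + 2 = 122$)
$\left(u + X{\left(m \right)}\right)^{2} = \left(122 - 5\right)^{2} = 117^{2} = 13689$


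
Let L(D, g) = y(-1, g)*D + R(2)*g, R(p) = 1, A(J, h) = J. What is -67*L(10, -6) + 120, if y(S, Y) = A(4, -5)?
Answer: -2158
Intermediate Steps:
y(S, Y) = 4
L(D, g) = g + 4*D (L(D, g) = 4*D + 1*g = 4*D + g = g + 4*D)
-67*L(10, -6) + 120 = -67*(-6 + 4*10) + 120 = -67*(-6 + 40) + 120 = -67*34 + 120 = -2278 + 120 = -2158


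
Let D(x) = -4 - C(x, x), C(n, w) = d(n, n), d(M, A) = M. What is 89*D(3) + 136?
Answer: -487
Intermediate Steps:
C(n, w) = n
D(x) = -4 - x
89*D(3) + 136 = 89*(-4 - 1*3) + 136 = 89*(-4 - 3) + 136 = 89*(-7) + 136 = -623 + 136 = -487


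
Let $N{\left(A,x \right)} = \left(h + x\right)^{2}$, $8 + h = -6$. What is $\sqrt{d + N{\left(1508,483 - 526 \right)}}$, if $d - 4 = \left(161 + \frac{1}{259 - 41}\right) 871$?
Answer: $\frac{\sqrt{6819123494}}{218} \approx 378.8$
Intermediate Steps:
$h = -14$ ($h = -8 - 6 = -14$)
$N{\left(A,x \right)} = \left(-14 + x\right)^{2}$
$d = \frac{30572101}{218}$ ($d = 4 + \left(161 + \frac{1}{259 - 41}\right) 871 = 4 + \left(161 + \frac{1}{218}\right) 871 = 4 + \frac{35099}{218} \cdot 871 = 4 + \frac{30571229}{218} = \frac{30572101}{218} \approx 1.4024 \cdot 10^{5}$)
$\sqrt{d + N{\left(1508,483 - 526 \right)}} = \sqrt{\frac{30572101}{218} + \left(-14 + \left(483 - 526\right)\right)^{2}} = \sqrt{\frac{30572101}{218} + \left(-14 - 43\right)^{2}} = \sqrt{\frac{30572101}{218} + \left(-57\right)^{2}} = \sqrt{\frac{30572101}{218} + 3249} = \sqrt{\frac{31280383}{218}} = \frac{\sqrt{6819123494}}{218}$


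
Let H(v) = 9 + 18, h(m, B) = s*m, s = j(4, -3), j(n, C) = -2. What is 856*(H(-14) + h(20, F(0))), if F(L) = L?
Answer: -11128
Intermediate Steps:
s = -2
h(m, B) = -2*m
H(v) = 27
856*(H(-14) + h(20, F(0))) = 856*(27 - 2*20) = 856*(27 - 40) = 856*(-13) = -11128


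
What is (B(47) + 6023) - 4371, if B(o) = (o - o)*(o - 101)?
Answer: 1652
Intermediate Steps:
B(o) = 0 (B(o) = 0*(-101 + o) = 0)
(B(47) + 6023) - 4371 = (0 + 6023) - 4371 = 6023 - 4371 = 1652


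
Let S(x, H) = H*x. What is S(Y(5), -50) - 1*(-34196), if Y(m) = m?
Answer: 33946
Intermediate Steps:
S(Y(5), -50) - 1*(-34196) = -50*5 - 1*(-34196) = -250 + 34196 = 33946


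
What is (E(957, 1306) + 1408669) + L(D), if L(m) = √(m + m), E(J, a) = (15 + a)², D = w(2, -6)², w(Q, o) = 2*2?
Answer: 3153710 + 4*√2 ≈ 3.1537e+6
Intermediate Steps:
w(Q, o) = 4
D = 16 (D = 4² = 16)
L(m) = √2*√m (L(m) = √(2*m) = √2*√m)
(E(957, 1306) + 1408669) + L(D) = ((15 + 1306)² + 1408669) + √2*√16 = (1321² + 1408669) + √2*4 = (1745041 + 1408669) + 4*√2 = 3153710 + 4*√2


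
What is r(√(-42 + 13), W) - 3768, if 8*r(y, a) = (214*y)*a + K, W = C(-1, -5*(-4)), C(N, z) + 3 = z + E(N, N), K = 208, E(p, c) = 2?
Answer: -3742 + 2033*I*√29/4 ≈ -3742.0 + 2737.0*I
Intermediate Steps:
C(N, z) = -1 + z (C(N, z) = -3 + (z + 2) = -3 + (2 + z) = -1 + z)
W = 19 (W = -1 - 5*(-4) = -1 + 20 = 19)
r(y, a) = 26 + 107*a*y/4 (r(y, a) = ((214*y)*a + 208)/8 = (214*a*y + 208)/8 = (208 + 214*a*y)/8 = 26 + 107*a*y/4)
r(√(-42 + 13), W) - 3768 = (26 + (107/4)*19*√(-42 + 13)) - 3768 = (26 + (107/4)*19*√(-29)) - 3768 = (26 + (107/4)*19*(I*√29)) - 3768 = (26 + 2033*I*√29/4) - 3768 = -3742 + 2033*I*√29/4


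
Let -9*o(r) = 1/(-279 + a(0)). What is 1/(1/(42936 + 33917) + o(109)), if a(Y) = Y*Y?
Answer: 192977883/79364 ≈ 2431.6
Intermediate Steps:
a(Y) = Y²
o(r) = 1/2511 (o(r) = -1/(9*(-279 + 0²)) = -1/(9*(-279 + 0)) = -⅑/(-279) = -⅑*(-1/279) = 1/2511)
1/(1/(42936 + 33917) + o(109)) = 1/(1/(42936 + 33917) + 1/2511) = 1/(1/76853 + 1/2511) = 1/(79364/192977883) = 192977883/79364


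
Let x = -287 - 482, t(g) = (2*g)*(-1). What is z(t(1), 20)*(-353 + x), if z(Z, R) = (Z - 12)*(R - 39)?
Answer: -298452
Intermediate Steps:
t(g) = -2*g
z(Z, R) = (-39 + R)*(-12 + Z) (z(Z, R) = (-12 + Z)*(-39 + R) = (-39 + R)*(-12 + Z))
x = -769
z(t(1), 20)*(-353 + x) = (468 - (-78) - 12*20 + 20*(-2*1))*(-353 - 769) = (468 - 39*(-2) - 240 + 20*(-2))*(-1122) = (468 + 78 - 240 - 40)*(-1122) = 266*(-1122) = -298452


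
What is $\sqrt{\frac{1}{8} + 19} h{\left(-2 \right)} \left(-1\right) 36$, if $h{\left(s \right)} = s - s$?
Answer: $0$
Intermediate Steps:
$h{\left(s \right)} = 0$
$\sqrt{\frac{1}{8} + 19} h{\left(-2 \right)} \left(-1\right) 36 = \sqrt{\frac{1}{8} + 19} \cdot 0 \left(-1\right) 36 = \sqrt{\frac{1}{8} + 19} \cdot 0 \cdot 36 = \sqrt{\frac{153}{8}} \cdot 0 \cdot 36 = \frac{3 \sqrt{34}}{4} \cdot 0 \cdot 36 = 0 \cdot 36 = 0$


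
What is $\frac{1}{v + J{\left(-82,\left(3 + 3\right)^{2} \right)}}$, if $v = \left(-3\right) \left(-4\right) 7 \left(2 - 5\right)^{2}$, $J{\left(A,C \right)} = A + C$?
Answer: $\frac{1}{710} \approx 0.0014085$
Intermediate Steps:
$v = 756$ ($v = 12 \cdot 7 \left(-3\right)^{2} = 84 \cdot 9 = 756$)
$\frac{1}{v + J{\left(-82,\left(3 + 3\right)^{2} \right)}} = \frac{1}{756 - \left(82 - \left(3 + 3\right)^{2}\right)} = \frac{1}{756 - \left(82 - 6^{2}\right)} = \frac{1}{756 + \left(-82 + 36\right)} = \frac{1}{756 - 46} = \frac{1}{710}$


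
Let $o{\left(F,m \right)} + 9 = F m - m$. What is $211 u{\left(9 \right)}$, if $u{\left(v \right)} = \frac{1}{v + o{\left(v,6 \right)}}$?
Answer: $\frac{211}{48} \approx 4.3958$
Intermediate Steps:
$o{\left(F,m \right)} = -9 - m + F m$ ($o{\left(F,m \right)} = -9 + \left(F m - m\right) = -9 + \left(- m + F m\right) = -9 - m + F m$)
$u{\left(v \right)} = \frac{1}{-15 + 7 v}$ ($u{\left(v \right)} = \frac{1}{v - \left(15 - v 6\right)} = \frac{1}{v - \left(15 - 6 v\right)} = \frac{1}{v + \left(-15 + 6 v\right)} = \frac{1}{-15 + 7 v}$)
$211 u{\left(9 \right)} = \frac{211}{-15 + 7 \cdot 9} = \frac{211}{-15 + 63} = \frac{211}{48}$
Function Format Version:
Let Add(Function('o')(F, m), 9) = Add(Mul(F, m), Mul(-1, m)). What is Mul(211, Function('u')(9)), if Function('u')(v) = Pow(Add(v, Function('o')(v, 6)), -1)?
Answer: Rational(211, 48) ≈ 4.3958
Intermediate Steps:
Function('o')(F, m) = Add(-9, Mul(-1, m), Mul(F, m)) (Function('o')(F, m) = Add(-9, Add(Mul(F, m), Mul(-1, m))) = Add(-9, Add(Mul(-1, m), Mul(F, m))) = Add(-9, Mul(-1, m), Mul(F, m)))
Function('u')(v) = Pow(Add(-15, Mul(7, v)), -1) (Function('u')(v) = Pow(Add(v, Add(-9, Mul(-1, 6), Mul(v, 6))), -1) = Pow(Add(v, Add(-9, -6, Mul(6, v))), -1) = Pow(Add(v, Add(-15, Mul(6, v))), -1) = Pow(Add(-15, Mul(7, v)), -1))
Mul(211, Function('u')(9)) = Mul(211, Pow(Add(-15, Mul(7, 9)), -1)) = Mul(211, Pow(Add(-15, 63), -1)) = Mul(211, Pow(48, -1)) = Mul(211, Rational(1, 48)) = Rational(211, 48)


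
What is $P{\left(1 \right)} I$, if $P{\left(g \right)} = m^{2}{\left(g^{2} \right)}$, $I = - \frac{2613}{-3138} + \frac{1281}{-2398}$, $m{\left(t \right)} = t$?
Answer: $\frac{187183}{627077} \approx 0.2985$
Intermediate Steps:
$I = \frac{187183}{627077}$ ($I = \left(-2613\right) \left(- \frac{1}{3138}\right) + 1281 \left(- \frac{1}{2398}\right) = \frac{871}{1046} - \frac{1281}{2398} = \frac{187183}{627077} \approx 0.2985$)
$P{\left(g \right)} = g^{4}$ ($P{\left(g \right)} = \left(g^{2}\right)^{2} = g^{4}$)
$P{\left(1 \right)} I = 1^{4} \cdot \frac{187183}{627077} = 1 \cdot \frac{187183}{627077} = \frac{187183}{627077}$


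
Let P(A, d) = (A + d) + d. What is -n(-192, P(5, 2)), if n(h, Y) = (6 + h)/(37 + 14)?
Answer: 62/17 ≈ 3.6471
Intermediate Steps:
P(A, d) = A + 2*d
n(h, Y) = 2/17 + h/51 (n(h, Y) = (6 + h)/51 = (6 + h)*(1/51) = 2/17 + h/51)
-n(-192, P(5, 2)) = -(2/17 + (1/51)*(-192)) = -(2/17 - 64/17) = -1*(-62/17) = 62/17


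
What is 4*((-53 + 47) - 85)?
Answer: -364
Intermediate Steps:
4*((-53 + 47) - 85) = 4*(-6 - 85) = 4*(-91) = -364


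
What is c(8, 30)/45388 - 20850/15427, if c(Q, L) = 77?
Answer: -135021703/100028668 ≈ -1.3498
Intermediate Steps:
c(8, 30)/45388 - 20850/15427 = 77/45388 - 20850/15427 = 77*(1/45388) - 20850*1/15427 = 11/6484 - 20850/15427 = -135021703/100028668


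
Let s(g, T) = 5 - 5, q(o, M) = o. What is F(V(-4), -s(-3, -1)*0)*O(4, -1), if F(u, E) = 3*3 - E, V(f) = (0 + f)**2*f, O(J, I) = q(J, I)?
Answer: 36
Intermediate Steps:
O(J, I) = J
s(g, T) = 0
V(f) = f**3 (V(f) = f**2*f = f**3)
F(u, E) = 9 - E
F(V(-4), -s(-3, -1)*0)*O(4, -1) = (9 - (-1*0)*0)*4 = (9 - 0*0)*4 = (9 - 1*0)*4 = (9 + 0)*4 = 9*4 = 36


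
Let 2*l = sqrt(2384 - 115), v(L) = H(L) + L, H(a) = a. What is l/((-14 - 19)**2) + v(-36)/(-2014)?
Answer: 36/1007 + sqrt(2269)/2178 ≈ 0.057620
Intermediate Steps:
v(L) = 2*L (v(L) = L + L = 2*L)
l = sqrt(2269)/2 (l = sqrt(2384 - 115)/2 = sqrt(2269)/2 ≈ 23.817)
l/((-14 - 19)**2) + v(-36)/(-2014) = (sqrt(2269)/2)/((-14 - 19)**2) + (2*(-36))/(-2014) = (sqrt(2269)/2)/((-33)**2) - 72*(-1/2014) = (sqrt(2269)/2)/1089 + 36/1007 = (sqrt(2269)/2)*(1/1089) + 36/1007 = sqrt(2269)/2178 + 36/1007 = 36/1007 + sqrt(2269)/2178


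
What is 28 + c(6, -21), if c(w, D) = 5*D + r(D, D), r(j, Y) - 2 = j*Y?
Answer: 366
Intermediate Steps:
r(j, Y) = 2 + Y*j (r(j, Y) = 2 + j*Y = 2 + Y*j)
c(w, D) = 2 + D**2 + 5*D (c(w, D) = 5*D + (2 + D*D) = 5*D + (2 + D**2) = 2 + D**2 + 5*D)
28 + c(6, -21) = 28 + (2 + (-21)**2 + 5*(-21)) = 28 + (2 + 441 - 105) = 28 + 338 = 366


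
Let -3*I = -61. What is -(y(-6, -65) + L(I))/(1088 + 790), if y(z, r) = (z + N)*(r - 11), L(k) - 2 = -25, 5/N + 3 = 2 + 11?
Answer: -395/1878 ≈ -0.21033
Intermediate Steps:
I = 61/3 (I = -⅓*(-61) = 61/3 ≈ 20.333)
N = ½ (N = 5/(-3 + (2 + 11)) = 5/(-3 + 13) = 5/10 = 5*(⅒) = ½ ≈ 0.50000)
L(k) = -23 (L(k) = 2 - 25 = -23)
y(z, r) = (½ + z)*(-11 + r) (y(z, r) = (z + ½)*(r - 11) = (½ + z)*(-11 + r))
-(y(-6, -65) + L(I))/(1088 + 790) = -((-11/2 + (½)*(-65) - 11*(-6) - 65*(-6)) - 23)/(1088 + 790) = -((-11/2 - 65/2 + 66 + 390) - 23)/1878 = -(418 - 23)/1878 = -395/1878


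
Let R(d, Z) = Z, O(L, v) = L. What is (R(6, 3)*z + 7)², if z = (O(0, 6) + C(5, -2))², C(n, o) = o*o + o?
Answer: 361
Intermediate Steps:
C(n, o) = o + o² (C(n, o) = o² + o = o + o²)
z = 4 (z = (0 - 2*(1 - 2))² = (0 - 2*(-1))² = (0 + 2)² = 2² = 4)
(R(6, 3)*z + 7)² = (3*4 + 7)² = (12 + 7)² = 19² = 361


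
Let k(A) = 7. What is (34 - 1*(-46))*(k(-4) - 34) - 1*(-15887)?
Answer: 13727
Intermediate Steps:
(34 - 1*(-46))*(k(-4) - 34) - 1*(-15887) = (34 - 1*(-46))*(7 - 34) - 1*(-15887) = (34 + 46)*(-27) + 15887 = 80*(-27) + 15887 = -2160 + 15887 = 13727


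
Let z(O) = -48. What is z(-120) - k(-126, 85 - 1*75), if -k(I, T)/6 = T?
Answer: 12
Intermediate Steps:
k(I, T) = -6*T
z(-120) - k(-126, 85 - 1*75) = -48 - (-6)*(85 - 1*75) = -48 - (-6)*(85 - 75) = -48 - (-6)*10 = -48 - 1*(-60) = -48 + 60 = 12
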